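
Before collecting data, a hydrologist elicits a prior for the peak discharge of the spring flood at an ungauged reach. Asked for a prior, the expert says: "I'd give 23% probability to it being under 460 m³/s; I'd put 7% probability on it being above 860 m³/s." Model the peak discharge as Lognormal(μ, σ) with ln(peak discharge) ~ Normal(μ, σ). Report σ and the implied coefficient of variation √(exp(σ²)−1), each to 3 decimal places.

σ ≈ 0.283, CV ≈ 0.288

If T ~ Lognormal(μ,σ) then ln T ~ Normal(μ,σ), so the p-quantile of ln T is μ + z_p·σ.
ln(460) = 6.131 and ln(860) = 6.757; z_{0.23} = -0.7388, z_{0.93} = 1.476.
σ = (6.757 − 6.131)/(1.476 − (-0.7388)) = 0.283.
μ = 6.131 − (-0.7388)·0.283 = 6.340.
CV = √(exp(σ²)−1) = √(exp(0.0798)−1) = 0.288.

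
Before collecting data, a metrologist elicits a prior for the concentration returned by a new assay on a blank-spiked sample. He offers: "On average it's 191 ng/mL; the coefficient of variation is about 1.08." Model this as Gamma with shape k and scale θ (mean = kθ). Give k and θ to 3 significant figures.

k ≈ 0.857, θ ≈ 223

For Gamma(k, scale θ): mean = kθ, variance = kθ², so CV = 1/√k.
CV = 1.08, hence k = 1/CV² = 0.857.
Then θ = mean/k = 191/0.857 = 223.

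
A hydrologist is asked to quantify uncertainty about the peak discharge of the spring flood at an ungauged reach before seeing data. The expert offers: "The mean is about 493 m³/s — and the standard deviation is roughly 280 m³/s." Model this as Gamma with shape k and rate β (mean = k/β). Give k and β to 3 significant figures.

k ≈ 3.1, β ≈ 0.00629

For Gamma(k, rate β): mean = k/β, variance = k/β², so CV = 1/√k.
CV = SD/mean = 280/493 = 0.568, hence k = 1/CV² = 3.1.
Then β = k/mean = 3.1/493 = 0.00629.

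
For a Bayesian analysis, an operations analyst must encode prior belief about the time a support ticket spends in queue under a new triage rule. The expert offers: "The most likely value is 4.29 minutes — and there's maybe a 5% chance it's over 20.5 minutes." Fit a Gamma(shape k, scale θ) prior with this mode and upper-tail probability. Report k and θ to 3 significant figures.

k ≈ 1.99, θ ≈ 4.34

Gamma(k,θ) with k>1 has mode (k−1)θ, so θ = 4.29/(k−1).
Need P(X < 20.5) = 0.95 with θ tied to k this way. Start at k = 2, θ = 4.29: P(X<20.5) ≈ 0.951.
Too high — lower k to spread out. Iterating converges to k ≈ 1.99.
Then θ = 4.29/(1.99−1) ≈ 4.34.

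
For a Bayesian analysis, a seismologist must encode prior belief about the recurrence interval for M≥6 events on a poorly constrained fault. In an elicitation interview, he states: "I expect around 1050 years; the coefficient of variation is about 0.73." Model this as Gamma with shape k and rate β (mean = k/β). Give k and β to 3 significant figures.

For Gamma(k, rate β): mean = k/β, variance = k/β², so CV = 1/√k.
CV = 0.73, hence k = 1/CV² = 1.88.
Then β = k/mean = 1.88/1050 = 0.00179.

k ≈ 1.88, β ≈ 0.00179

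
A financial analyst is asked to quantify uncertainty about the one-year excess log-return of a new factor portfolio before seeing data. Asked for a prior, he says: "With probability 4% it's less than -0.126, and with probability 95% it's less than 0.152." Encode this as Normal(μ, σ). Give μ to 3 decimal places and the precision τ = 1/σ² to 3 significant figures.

For Normal(μ,σ), the p-quantile is μ + z_p·σ. Here z_{0.04} = -1.751, z_{0.95} = 1.645.
So -0.126 = μ − 1.751σ and 0.152 = μ + 1.645σ.
Subtracting: σ = (0.152 − -0.126)/(1.645 − (-1.751)) = 0.082.
Then μ = -0.126 − (-1.751)·0.082 = 0.017.
Precision τ = 1/σ² = 1/0.08187² = 149.

μ = 0.017, τ = 149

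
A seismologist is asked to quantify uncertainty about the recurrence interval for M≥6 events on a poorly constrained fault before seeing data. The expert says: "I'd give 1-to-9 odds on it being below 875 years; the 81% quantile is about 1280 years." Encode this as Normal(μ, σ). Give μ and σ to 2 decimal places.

The p-quantile of Normal(μ,σ) is μ + z_p·σ, with z_{0.1} = -1.282 and z_{0.81} = 0.8779.
Eliminate σ: μ = (z₂·x₁ − z₁·x₂)/(z₂ − z₁) = (0.8779·875 − (-1.282)·1280)/2.159 = 1115.35.
Then σ = (x₂ − x₁)/(z₂ − z₁) = (1280 − 875)/2.159 = 187.55.

μ = 1115.35, σ = 187.55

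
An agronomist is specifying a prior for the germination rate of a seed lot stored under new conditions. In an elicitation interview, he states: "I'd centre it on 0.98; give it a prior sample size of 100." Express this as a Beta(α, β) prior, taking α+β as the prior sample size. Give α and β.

Under the effective-sample-size interpretation, Beta(α, β) has prior mean α/(α+β) and prior sample size α+β.
So α+β = 100 and α/(α+β) = 0.98, giving α = 0.98·100 = 98 and β = 100 − 98 = 2.

α = 98, β = 2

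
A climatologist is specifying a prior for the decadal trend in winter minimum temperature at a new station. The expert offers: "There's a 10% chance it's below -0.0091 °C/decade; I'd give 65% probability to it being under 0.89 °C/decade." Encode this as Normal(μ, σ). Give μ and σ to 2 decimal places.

μ = 0.68, σ = 0.54

For Normal(μ,σ), the p-quantile is μ + z_p·σ. Here z_{0.1} = -1.282, z_{0.65} = 0.3853.
So -0.0091 = μ − 1.282σ and 0.89 = μ + 0.3853σ.
Subtracting: σ = (0.89 − -0.0091)/(0.3853 − (-1.282)) = 0.54.
Then μ = -0.0091 − (-1.282)·0.54 = 0.68.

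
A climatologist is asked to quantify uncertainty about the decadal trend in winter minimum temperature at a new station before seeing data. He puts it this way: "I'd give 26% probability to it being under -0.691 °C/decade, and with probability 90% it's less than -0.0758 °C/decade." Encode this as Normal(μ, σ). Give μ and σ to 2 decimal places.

The p-quantile of Normal(μ,σ) is μ + z_p·σ, with z_{0.26} = -0.6433 and z_{0.9} = 1.282.
Eliminate σ: μ = (z₂·x₁ − z₁·x₂)/(z₂ − z₁) = (1.282·-0.691 − (-0.6433)·-0.0758)/1.925 = -0.49.
Then σ = (x₂ − x₁)/(z₂ − z₁) = (-0.0758 − -0.691)/1.925 = 0.32.

μ = -0.49, σ = 0.32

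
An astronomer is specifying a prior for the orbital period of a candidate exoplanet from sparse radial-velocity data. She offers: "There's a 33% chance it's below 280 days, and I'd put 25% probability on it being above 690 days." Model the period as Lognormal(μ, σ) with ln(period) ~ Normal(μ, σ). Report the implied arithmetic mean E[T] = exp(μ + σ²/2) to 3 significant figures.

If T ~ Lognormal(μ,σ) then ln T ~ Normal(μ,σ), so the p-quantile of ln T is μ + z_p·σ.
ln(280) = 5.635 and ln(690) = 6.537; z_{0.33} = -0.4399, z_{0.75} = 0.6745.
σ = (6.537 − 5.635)/(0.6745 − (-0.4399)) = 0.809.
μ = 5.635 − (-0.4399)·0.809 = 5.991.
E[T] = exp(μ + σ²/2) = exp(5.991 + 0.3275) = 555 days.

E[T] ≈ 555 days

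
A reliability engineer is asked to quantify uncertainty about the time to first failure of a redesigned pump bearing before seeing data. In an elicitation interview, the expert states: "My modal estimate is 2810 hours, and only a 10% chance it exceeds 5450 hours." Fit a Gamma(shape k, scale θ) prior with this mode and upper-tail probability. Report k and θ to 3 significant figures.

k ≈ 5.36, θ ≈ 644

Gamma(k,θ) with k>1 has mode (k−1)θ, so θ = 2810/(k−1).
Need P(X < 5450) = 0.9 with θ tied to k this way. Start at k = 2, θ = 2810: P(X<5450) ≈ 0.577.
Too low — raise k to concentrate. Iterating converges to k ≈ 5.36.
Then θ = 2810/(5.36−1) ≈ 644.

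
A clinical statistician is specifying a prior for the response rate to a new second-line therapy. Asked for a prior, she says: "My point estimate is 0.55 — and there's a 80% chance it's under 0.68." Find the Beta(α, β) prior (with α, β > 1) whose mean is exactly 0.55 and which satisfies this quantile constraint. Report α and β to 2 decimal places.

α ≈ 5.84, β ≈ 4.78

With mean 0.55 fixed, write α = 0.55s, β = 0.45s where s = α+β.
Need P(θ < 0.68) = 0.8 under Beta(0.55s, 0.45s). Normal approximation: (q−m)/√(m(1−m)/s) ≈ z_{0.8} = 0.842, so s ≈ 0.55·0.45·(0.842)²/(0.68−0.55)² = 10.4.
At s = 10.4: P(θ<0.68) ≈ 0.797. Adjusting to match 0.8 gives s ≈ 10.61.
So α = 0.55·10.61 ≈ 5.84, β = 0.45·10.61 ≈ 4.78.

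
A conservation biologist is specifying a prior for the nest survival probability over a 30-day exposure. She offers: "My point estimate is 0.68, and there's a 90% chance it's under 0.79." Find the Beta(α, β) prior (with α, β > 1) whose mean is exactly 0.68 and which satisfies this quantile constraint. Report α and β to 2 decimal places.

With mean 0.68 fixed, write α = 0.68s, β = 0.32s where s = α+β.
Need P(θ < 0.79) = 0.9 under Beta(0.68s, 0.32s). Normal approximation: (q−m)/√(m(1−m)/s) ≈ z_{0.9} = 1.28, so s ≈ 0.68·0.32·(1.28)²/(0.79−0.68)² = 29.5.
At s = 29.5: P(θ<0.79) ≈ 0.909. Adjusting to match 0.9 gives s ≈ 27.49.
So α = 0.68·27.49 ≈ 18.70, β = 0.32·27.49 ≈ 8.80.

α ≈ 18.70, β ≈ 8.80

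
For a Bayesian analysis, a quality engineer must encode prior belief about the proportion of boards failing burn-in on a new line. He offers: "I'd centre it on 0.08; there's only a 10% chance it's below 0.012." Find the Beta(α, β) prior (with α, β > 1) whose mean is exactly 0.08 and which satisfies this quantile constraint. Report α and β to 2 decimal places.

With mean 0.08 fixed, write α = 0.08s, β = 0.92s where s = α+β.
Need P(θ < 0.012) = 0.1 under Beta(0.08s, 0.92s). Normal approximation: (q−m)/√(m(1−m)/s) ≈ z_{0.1} = -1.28, so s ≈ 0.08·0.92·(-1.28)²/(0.012−0.08)² = 26.1.
At s = 26.1: P(θ<0.012) ≈ 0.030. Adjusting to match 0.1 gives s ≈ 14.76.
So α = 0.08·14.76 ≈ 1.18, β = 0.92·14.76 ≈ 13.58.

α ≈ 1.18, β ≈ 13.58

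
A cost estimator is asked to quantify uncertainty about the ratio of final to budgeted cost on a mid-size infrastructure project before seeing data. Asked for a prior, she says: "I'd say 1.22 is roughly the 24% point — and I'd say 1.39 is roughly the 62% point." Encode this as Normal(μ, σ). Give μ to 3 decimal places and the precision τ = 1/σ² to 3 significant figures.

For Normal(μ,σ), the p-quantile is μ + z_p·σ. Here z_{0.24} = -0.7063, z_{0.62} = 0.3055.
So 1.22 = μ − 0.7063σ and 1.39 = μ + 0.3055σ.
Subtracting: σ = (1.39 − 1.22)/(0.3055 − (-0.7063)) = 0.168.
Then μ = 1.22 − (-0.7063)·0.168 = 1.339.
Precision τ = 1/σ² = 1/0.168² = 35.4.

μ = 1.339, τ = 35.4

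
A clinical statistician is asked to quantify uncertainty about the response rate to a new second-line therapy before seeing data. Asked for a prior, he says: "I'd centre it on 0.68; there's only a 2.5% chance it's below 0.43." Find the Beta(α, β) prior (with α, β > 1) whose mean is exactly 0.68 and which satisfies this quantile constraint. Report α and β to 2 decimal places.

α ≈ 9.95, β ≈ 4.68

With mean 0.68 fixed, write α = 0.68s, β = 0.32s where s = α+β.
Need P(θ < 0.43) = 0.025 under Beta(0.68s, 0.32s). Normal approximation: (q−m)/√(m(1−m)/s) ≈ z_{0.025} = -1.96, so s ≈ 0.68·0.32·(-1.96)²/(0.43−0.68)² = 13.4.
At s = 13.4: P(θ<0.43) ≈ 0.030. Adjusting to match 0.025 gives s ≈ 14.63.
So α = 0.68·14.63 ≈ 9.95, β = 0.32·14.63 ≈ 4.68.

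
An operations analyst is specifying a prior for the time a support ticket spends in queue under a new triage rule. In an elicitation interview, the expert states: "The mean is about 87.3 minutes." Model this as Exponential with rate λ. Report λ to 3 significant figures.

λ ≈ 0.0115

Exponential mean = 1/λ, so λ = 1/87.3 = 0.0115.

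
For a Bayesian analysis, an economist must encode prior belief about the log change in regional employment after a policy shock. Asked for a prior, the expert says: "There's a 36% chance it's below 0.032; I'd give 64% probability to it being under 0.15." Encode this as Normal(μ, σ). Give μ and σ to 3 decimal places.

μ = 0.091, σ = 0.165

The p-quantile of Normal(μ,σ) is μ + z_p·σ, with z_{0.36} = -0.3585 and z_{0.64} = 0.3585.
Eliminate σ: μ = (z₂·x₁ − z₁·x₂)/(z₂ − z₁) = (0.3585·0.032 − (-0.3585)·0.15)/0.7169 = 0.091.
Then σ = (x₂ − x₁)/(z₂ − z₁) = (0.15 − 0.032)/0.7169 = 0.165.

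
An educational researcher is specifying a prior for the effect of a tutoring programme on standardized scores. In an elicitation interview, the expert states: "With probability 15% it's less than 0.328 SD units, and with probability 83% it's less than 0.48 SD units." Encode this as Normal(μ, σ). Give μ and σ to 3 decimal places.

μ = 0.407, σ = 0.076

For Normal(μ,σ), the p-quantile is μ + z_p·σ. Here z_{0.15} = -1.036, z_{0.83} = 0.9542.
So 0.328 = μ − 1.036σ and 0.48 = μ + 0.9542σ.
Subtracting: σ = (0.48 − 0.328)/(0.9542 − (-1.036)) = 0.076.
Then μ = 0.328 − (-1.036)·0.076 = 0.407.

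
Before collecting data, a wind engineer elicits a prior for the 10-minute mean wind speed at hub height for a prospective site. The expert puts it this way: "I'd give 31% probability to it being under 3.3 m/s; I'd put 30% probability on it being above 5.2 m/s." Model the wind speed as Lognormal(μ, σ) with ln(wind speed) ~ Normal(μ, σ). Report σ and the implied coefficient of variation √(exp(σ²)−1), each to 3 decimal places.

If T ~ Lognormal(μ,σ) then ln T ~ Normal(μ,σ), so the p-quantile of ln T is μ + z_p·σ.
ln(3.3) = 1.194 and ln(5.2) = 1.649; z_{0.31} = -0.4959, z_{0.7} = 0.5244.
σ = (1.649 − 1.194)/(0.5244 − (-0.4959)) = 0.446.
μ = 1.194 − (-0.4959)·0.446 = 1.415.
CV = √(exp(σ²)−1) = √(exp(0.1987)−1) = 0.469.

σ ≈ 0.446, CV ≈ 0.469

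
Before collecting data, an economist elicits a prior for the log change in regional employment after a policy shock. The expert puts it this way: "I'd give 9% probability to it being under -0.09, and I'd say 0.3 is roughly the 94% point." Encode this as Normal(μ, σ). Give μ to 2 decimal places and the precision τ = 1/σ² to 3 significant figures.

For Normal(μ,σ), the p-quantile is μ + z_p·σ. Here z_{0.09} = -1.341, z_{0.94} = 1.555.
So -0.09 = μ − 1.341σ and 0.3 = μ + 1.555σ.
Subtracting: σ = (0.3 − -0.09)/(1.555 − (-1.341)) = 0.13.
Then μ = -0.09 − (-1.341)·0.13 = 0.09.
Precision τ = 1/σ² = 1/0.1347² = 55.1.

μ = 0.09, τ = 55.1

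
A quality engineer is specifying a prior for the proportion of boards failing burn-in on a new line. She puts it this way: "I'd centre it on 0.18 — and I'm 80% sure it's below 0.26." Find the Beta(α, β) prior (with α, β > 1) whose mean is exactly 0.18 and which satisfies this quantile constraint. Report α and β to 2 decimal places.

With mean 0.18 fixed, write α = 0.18s, β = 0.82s where s = α+β.
Need P(θ < 0.26) = 0.8 under Beta(0.18s, 0.82s). Normal approximation: (q−m)/√(m(1−m)/s) ≈ z_{0.8} = 0.842, so s ≈ 0.18·0.82·(0.842)²/(0.26−0.18)² = 16.3.
At s = 16.3: P(θ<0.26) ≈ 0.813. Adjusting to match 0.8 gives s ≈ 13.90.
So α = 0.18·13.90 ≈ 2.50, β = 0.82·13.90 ≈ 11.40.

α ≈ 2.50, β ≈ 11.40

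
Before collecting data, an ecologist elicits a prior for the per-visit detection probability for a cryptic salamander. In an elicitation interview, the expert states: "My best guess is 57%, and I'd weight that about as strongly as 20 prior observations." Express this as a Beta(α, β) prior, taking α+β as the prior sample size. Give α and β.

α = 11.4, β = 8.6

Under the effective-sample-size interpretation, Beta(α, β) has prior mean α/(α+β) and prior sample size α+β.
So α+β = 20 and α/(α+β) = 0.57, giving α = 0.57·20 = 11.4 and β = 20 − 11.4 = 8.6.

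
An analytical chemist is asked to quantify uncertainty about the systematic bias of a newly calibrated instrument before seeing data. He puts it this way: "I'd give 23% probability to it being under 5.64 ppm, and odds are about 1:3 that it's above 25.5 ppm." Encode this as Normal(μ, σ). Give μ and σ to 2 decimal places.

μ = 16.02, σ = 14.05

The p-quantile of Normal(μ,σ) is μ + z_p·σ, with z_{0.23} = -0.7388 and z_{0.75} = 0.6745.
Eliminate σ: μ = (z₂·x₁ − z₁·x₂)/(z₂ − z₁) = (0.6745·5.64 − (-0.7388)·25.5)/1.413 = 16.02.
Then σ = (x₂ − x₁)/(z₂ − z₁) = (25.5 − 5.64)/1.413 = 14.05.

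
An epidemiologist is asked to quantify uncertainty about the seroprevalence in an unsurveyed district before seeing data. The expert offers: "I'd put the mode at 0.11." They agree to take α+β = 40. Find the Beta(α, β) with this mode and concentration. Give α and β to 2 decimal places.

For α,β > 1 the Beta mode is (α−1)/(α+β−2). With α+β = 40, the mode is (α−1)/38.
Set (α−1)/38 = 0.11 → α = 1 + 0.11·38 = 5.18.
β = 40 − α = 34.82.

α = 5.18, β = 34.82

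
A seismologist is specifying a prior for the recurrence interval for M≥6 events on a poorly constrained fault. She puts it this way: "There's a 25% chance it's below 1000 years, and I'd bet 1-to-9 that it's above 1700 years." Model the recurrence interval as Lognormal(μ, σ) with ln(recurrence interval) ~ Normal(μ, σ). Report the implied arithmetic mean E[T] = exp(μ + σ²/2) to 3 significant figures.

E[T] ≈ 1250 years

If T ~ Lognormal(μ,σ) then ln T ~ Normal(μ,σ), so the p-quantile of ln T is μ + z_p·σ.
ln(1000) = 6.908 and ln(1700) = 7.438; z_{0.25} = -0.6745, z_{0.9} = 1.282.
σ = (7.438 − 6.908)/(1.282 − (-0.6745)) = 0.271.
μ = 6.908 − (-0.6745)·0.271 = 7.091.
E[T] = exp(μ + σ²/2) = exp(7.091 + 0.0368) = 1250 years.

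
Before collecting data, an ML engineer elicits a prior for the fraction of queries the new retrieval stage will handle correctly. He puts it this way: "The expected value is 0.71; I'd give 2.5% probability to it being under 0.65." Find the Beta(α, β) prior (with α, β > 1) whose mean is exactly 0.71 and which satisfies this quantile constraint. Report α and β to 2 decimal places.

α ≈ 164.22, β ≈ 67.07

With mean 0.71 fixed, write α = 0.71s, β = 0.29s where s = α+β.
Need P(θ < 0.65) = 0.025 under Beta(0.71s, 0.29s). Normal approximation: (q−m)/√(m(1−m)/s) ≈ z_{0.025} = -1.96, so s ≈ 0.71·0.29·(-1.96)²/(0.65−0.71)² = 219.7.
At s = 219.7: P(θ<0.65) ≈ 0.028. Adjusting to match 0.025 gives s ≈ 231.29.
So α = 0.71·231.29 ≈ 164.22, β = 0.29·231.29 ≈ 67.07.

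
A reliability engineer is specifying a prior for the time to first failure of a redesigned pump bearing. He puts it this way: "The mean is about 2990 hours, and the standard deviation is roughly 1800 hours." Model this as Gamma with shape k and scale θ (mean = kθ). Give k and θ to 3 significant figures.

k ≈ 2.76, θ ≈ 1080

For Gamma(k, scale θ): mean = kθ, variance = kθ², so CV = 1/√k.
CV = SD/mean = 1800/2990 = 0.602, hence k = 1/CV² = 2.76.
Then θ = mean/k = 2990/2.76 = 1080.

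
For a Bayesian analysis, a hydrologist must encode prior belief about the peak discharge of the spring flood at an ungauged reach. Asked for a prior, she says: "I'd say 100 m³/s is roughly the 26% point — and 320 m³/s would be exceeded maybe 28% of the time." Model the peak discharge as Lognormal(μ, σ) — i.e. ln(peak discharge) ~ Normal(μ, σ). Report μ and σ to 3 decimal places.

μ ≈ 5.215, σ ≈ 0.949

If T ~ Lognormal(μ,σ) then ln T ~ Normal(μ,σ), so the p-quantile of ln T is μ + z_p·σ.
ln(100) = 4.605 and ln(320) = 5.768; z_{0.26} = -0.6433, z_{0.72} = 0.5828.
σ = (5.768 − 4.605)/(0.5828 − (-0.6433)) = 0.949.
μ = 4.605 − (-0.6433)·0.949 = 5.215.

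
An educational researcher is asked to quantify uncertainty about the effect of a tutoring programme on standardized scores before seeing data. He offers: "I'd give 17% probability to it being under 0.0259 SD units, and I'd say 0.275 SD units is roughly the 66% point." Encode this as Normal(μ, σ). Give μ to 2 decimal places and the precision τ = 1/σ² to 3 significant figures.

For Normal(μ,σ), the p-quantile is μ + z_p·σ. Here z_{0.17} = -0.9542, z_{0.66} = 0.4125.
So 0.0259 = μ − 0.9542σ and 0.275 = μ + 0.4125σ.
Subtracting: σ = (0.275 − 0.0259)/(0.4125 − (-0.9542)) = 0.18.
Then μ = 0.0259 − (-0.9542)·0.18 = 0.20.
Precision τ = 1/σ² = 1/0.1823² = 30.1.

μ = 0.20, τ = 30.1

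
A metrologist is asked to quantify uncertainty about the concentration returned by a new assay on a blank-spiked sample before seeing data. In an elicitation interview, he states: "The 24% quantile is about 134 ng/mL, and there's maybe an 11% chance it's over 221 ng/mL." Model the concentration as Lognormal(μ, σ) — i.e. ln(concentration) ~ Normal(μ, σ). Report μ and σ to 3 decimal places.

μ ≈ 5.081, σ ≈ 0.259

If T ~ Lognormal(μ,σ) then ln T ~ Normal(μ,σ), so the p-quantile of ln T is μ + z_p·σ.
ln(134) = 4.898 and ln(221) = 5.398; z_{0.24} = -0.7063, z_{0.89} = 1.227.
σ = (5.398 − 4.898)/(1.227 − (-0.7063)) = 0.259.
μ = 4.898 − (-0.7063)·0.259 = 5.081.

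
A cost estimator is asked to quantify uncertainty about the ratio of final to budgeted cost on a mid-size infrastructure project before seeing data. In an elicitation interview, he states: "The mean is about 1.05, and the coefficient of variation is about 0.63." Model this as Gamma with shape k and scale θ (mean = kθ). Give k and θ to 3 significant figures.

k ≈ 2.52, θ ≈ 0.417

For Gamma(k, scale θ): mean = kθ, variance = kθ², so CV = 1/√k.
CV = 0.63, hence k = 1/CV² = 2.52.
Then θ = mean/k = 1.05/2.52 = 0.417.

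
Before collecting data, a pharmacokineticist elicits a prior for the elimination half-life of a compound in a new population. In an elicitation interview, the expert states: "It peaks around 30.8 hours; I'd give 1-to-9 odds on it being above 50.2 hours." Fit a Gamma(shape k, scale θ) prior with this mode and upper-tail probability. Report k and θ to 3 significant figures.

k ≈ 8.89, θ ≈ 3.9

Gamma(k,θ) with k>1 has mode (k−1)θ, so θ = 30.8/(k−1).
Need P(X < 50.2) = 0.9 with θ tied to k this way. Start at k = 2, θ = 30.8: P(X<50.2) ≈ 0.485.
Too low — raise k to concentrate. Iterating converges to k ≈ 8.89.
Then θ = 30.8/(8.89−1) ≈ 3.9.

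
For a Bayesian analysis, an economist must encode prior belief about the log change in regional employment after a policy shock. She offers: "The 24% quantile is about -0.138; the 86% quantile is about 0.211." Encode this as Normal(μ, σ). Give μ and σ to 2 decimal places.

μ = -0.00, σ = 0.20

The p-quantile of Normal(μ,σ) is μ + z_p·σ, with z_{0.24} = -0.7063 and z_{0.86} = 1.08.
Eliminate σ: μ = (z₂·x₁ − z₁·x₂)/(z₂ − z₁) = (1.08·-0.138 − (-0.7063)·0.211)/1.787 = -0.00.
Then σ = (x₂ − x₁)/(z₂ − z₁) = (0.211 − -0.138)/1.787 = 0.20.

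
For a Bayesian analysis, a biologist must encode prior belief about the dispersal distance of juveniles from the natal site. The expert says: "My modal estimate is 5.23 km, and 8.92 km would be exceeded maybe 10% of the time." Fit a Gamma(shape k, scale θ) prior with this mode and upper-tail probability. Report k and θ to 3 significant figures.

Gamma(k,θ) with k>1 has mode (k−1)θ, so θ = 5.23/(k−1).
Need P(X < 8.92) = 0.9 with θ tied to k this way. Start at k = 2, θ = 5.23: P(X<8.92) ≈ 0.508.
Too low — raise k to concentrate. Iterating converges to k ≈ 7.64.
Then θ = 5.23/(7.64−1) ≈ 0.787.

k ≈ 7.64, θ ≈ 0.787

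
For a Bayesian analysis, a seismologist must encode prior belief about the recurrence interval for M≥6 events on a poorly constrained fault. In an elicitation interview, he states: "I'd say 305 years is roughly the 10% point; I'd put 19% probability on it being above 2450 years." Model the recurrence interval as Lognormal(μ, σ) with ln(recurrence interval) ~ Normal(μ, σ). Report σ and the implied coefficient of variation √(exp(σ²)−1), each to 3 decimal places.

If T ~ Lognormal(μ,σ) then ln T ~ Normal(μ,σ), so the p-quantile of ln T is μ + z_p·σ.
ln(305) = 5.72 and ln(2450) = 7.804; z_{0.1} = -1.282, z_{0.81} = 0.8779.
σ = (7.804 − 5.72)/(0.8779 − (-1.282)) = 0.965.
μ = 5.72 − (-1.282)·0.965 = 6.957.
CV = √(exp(σ²)−1) = √(exp(0.9309)−1) = 1.240.

σ ≈ 0.965, CV ≈ 1.240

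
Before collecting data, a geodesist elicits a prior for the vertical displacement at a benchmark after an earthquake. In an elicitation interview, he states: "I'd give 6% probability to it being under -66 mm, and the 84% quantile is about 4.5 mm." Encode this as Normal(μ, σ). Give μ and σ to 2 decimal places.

The p-quantile of Normal(μ,σ) is μ + z_p·σ, with z_{0.06} = -1.555 and z_{0.84} = 0.9945.
Eliminate σ: μ = (z₂·x₁ − z₁·x₂)/(z₂ − z₁) = (0.9945·-66 − (-1.555)·4.5)/2.549 = -23.00.
Then σ = (x₂ − x₁)/(z₂ − z₁) = (4.5 − -66)/2.549 = 27.66.

μ = -23.00, σ = 27.66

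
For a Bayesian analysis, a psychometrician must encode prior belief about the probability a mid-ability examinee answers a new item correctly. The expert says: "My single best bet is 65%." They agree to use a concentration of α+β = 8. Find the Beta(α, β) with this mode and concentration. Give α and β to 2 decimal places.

For α,β > 1 the Beta mode is (α−1)/(α+β−2). With α+β = 8, the mode is (α−1)/6.
Set (α−1)/6 = 0.65 → α = 1 + 0.65·6 = 4.90.
β = 8 − α = 3.10.

α = 4.90, β = 3.10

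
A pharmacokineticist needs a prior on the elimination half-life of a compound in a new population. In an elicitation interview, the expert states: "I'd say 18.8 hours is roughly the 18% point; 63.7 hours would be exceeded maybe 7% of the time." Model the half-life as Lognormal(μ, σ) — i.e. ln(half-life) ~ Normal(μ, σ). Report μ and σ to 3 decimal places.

If T ~ Lognormal(μ,σ) then ln T ~ Normal(μ,σ), so the p-quantile of ln T is μ + z_p·σ.
ln(18.8) = 2.934 and ln(63.7) = 4.154; z_{0.18} = -0.9154, z_{0.93} = 1.476.
σ = (4.154 − 2.934)/(1.476 − (-0.9154)) = 0.510.
μ = 2.934 − (-0.9154)·0.510 = 3.401.

μ ≈ 3.401, σ ≈ 0.510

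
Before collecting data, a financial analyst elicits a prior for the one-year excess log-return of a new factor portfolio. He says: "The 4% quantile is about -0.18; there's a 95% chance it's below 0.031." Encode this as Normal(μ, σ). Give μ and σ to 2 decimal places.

For Normal(μ,σ), the p-quantile is μ + z_p·σ. Here z_{0.04} = -1.751, z_{0.95} = 1.645.
So -0.18 = μ − 1.751σ and 0.031 = μ + 1.645σ.
Subtracting: σ = (0.031 − -0.18)/(1.645 − (-1.751)) = 0.06.
Then μ = -0.18 − (-1.751)·0.06 = -0.07.

μ = -0.07, σ = 0.06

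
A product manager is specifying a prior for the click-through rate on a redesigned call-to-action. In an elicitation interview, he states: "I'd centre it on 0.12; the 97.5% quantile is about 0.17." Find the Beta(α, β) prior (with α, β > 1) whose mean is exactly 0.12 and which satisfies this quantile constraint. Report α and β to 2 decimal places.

With mean 0.12 fixed, write α = 0.12s, β = 0.88s where s = α+β.
Need P(θ < 0.17) = 0.975 under Beta(0.12s, 0.88s). Normal approximation: (q−m)/√(m(1−m)/s) ≈ z_{0.975} = 1.96, so s ≈ 0.12·0.88·(1.96)²/(0.17−0.12)² = 162.3.
At s = 162.3: P(θ<0.17) ≈ 0.966. Adjusting to match 0.975 gives s ≈ 187.87.
So α = 0.12·187.87 ≈ 22.54, β = 0.88·187.87 ≈ 165.33.

α ≈ 22.54, β ≈ 165.33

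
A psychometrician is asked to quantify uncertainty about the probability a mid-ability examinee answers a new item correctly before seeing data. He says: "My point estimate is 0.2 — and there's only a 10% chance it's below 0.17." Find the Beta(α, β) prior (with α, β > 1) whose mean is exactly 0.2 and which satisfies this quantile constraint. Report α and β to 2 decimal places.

With mean 0.2 fixed, write α = 0.2s, β = 0.8s where s = α+β.
Need P(θ < 0.17) = 0.1 under Beta(0.2s, 0.8s). Normal approximation: (q−m)/√(m(1−m)/s) ≈ z_{0.1} = -1.28, so s ≈ 0.2·0.8·(-1.28)²/(0.17−0.2)² = 292.0.
At s = 292.0: P(θ<0.17) ≈ 0.096. Adjusting to match 0.1 gives s ≈ 282.28.
So α = 0.2·282.28 ≈ 56.46, β = 0.8·282.28 ≈ 225.82.

α ≈ 56.46, β ≈ 225.82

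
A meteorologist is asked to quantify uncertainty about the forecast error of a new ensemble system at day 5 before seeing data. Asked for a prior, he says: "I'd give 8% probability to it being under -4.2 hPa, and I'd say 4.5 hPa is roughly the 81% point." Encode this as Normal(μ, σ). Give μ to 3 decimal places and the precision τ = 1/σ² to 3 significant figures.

μ = 1.154, τ = 0.0689

The p-quantile of Normal(μ,σ) is μ + z_p·σ, with z_{0.08} = -1.405 and z_{0.81} = 0.8779.
Eliminate σ: μ = (z₂·x₁ − z₁·x₂)/(z₂ − z₁) = (0.8779·-4.2 − (-1.405)·4.5)/2.283 = 1.154.
Then σ = (x₂ − x₁)/(z₂ − z₁) = (4.5 − -4.2)/2.283 = 3.811.
Precision τ = 1/σ² = 1/3.811² = 0.0689.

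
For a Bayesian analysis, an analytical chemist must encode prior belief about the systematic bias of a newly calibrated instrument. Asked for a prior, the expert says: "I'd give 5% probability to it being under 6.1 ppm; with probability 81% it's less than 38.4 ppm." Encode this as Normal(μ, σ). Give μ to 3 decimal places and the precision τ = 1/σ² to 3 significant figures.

μ = 27.160, τ = 0.0061

The p-quantile of Normal(μ,σ) is μ + z_p·σ, with z_{0.05} = -1.645 and z_{0.81} = 0.8779.
Eliminate σ: μ = (z₂·x₁ − z₁·x₂)/(z₂ − z₁) = (0.8779·6.1 − (-1.645)·38.4)/2.523 = 27.160.
Then σ = (x₂ − x₁)/(z₂ − z₁) = (38.4 − 6.1)/2.523 = 12.803.
Precision τ = 1/σ² = 1/12.8² = 0.0061.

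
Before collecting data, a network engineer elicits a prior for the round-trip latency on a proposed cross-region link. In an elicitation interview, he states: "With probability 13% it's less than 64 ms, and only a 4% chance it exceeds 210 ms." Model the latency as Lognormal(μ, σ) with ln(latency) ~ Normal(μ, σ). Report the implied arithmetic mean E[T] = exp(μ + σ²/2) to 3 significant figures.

E[T] ≈ 111 ms

If T ~ Lognormal(μ,σ) then ln T ~ Normal(μ,σ), so the p-quantile of ln T is μ + z_p·σ.
ln(64) = 4.159 and ln(210) = 5.347; z_{0.13} = -1.126, z_{0.96} = 1.751.
σ = (5.347 − 4.159)/(1.751 − (-1.126)) = 0.413.
μ = 4.159 − (-1.126)·0.413 = 4.624.
E[T] = exp(μ + σ²/2) = exp(4.624 + 0.0853) = 111 ms.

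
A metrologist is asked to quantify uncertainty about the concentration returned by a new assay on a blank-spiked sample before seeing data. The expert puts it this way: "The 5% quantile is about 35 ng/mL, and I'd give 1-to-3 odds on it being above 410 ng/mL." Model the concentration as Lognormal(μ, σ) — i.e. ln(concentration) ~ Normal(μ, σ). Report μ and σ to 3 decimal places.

μ ≈ 5.301, σ ≈ 1.061

If T ~ Lognormal(μ,σ) then ln T ~ Normal(μ,σ), so the p-quantile of ln T is μ + z_p·σ.
ln(35) = 3.555 and ln(410) = 6.016; z_{0.05} = -1.645, z_{0.75} = 0.6745.
σ = (6.016 − 3.555)/(0.6745 − (-1.645)) = 1.061.
μ = 3.555 − (-1.645)·1.061 = 5.301.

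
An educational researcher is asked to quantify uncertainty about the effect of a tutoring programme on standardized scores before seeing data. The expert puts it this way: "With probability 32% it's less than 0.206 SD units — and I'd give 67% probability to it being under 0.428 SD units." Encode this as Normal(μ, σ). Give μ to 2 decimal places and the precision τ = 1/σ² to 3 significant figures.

μ = 0.32, τ = 16.7

The p-quantile of Normal(μ,σ) is μ + z_p·σ, with z_{0.32} = -0.4677 and z_{0.67} = 0.4399.
Eliminate σ: μ = (z₂·x₁ − z₁·x₂)/(z₂ − z₁) = (0.4399·0.206 − (-0.4677)·0.428)/0.9076 = 0.32.
Then σ = (x₂ − x₁)/(z₂ − z₁) = (0.428 − 0.206)/0.9076 = 0.24.
Precision τ = 1/σ² = 1/0.2446² = 16.7.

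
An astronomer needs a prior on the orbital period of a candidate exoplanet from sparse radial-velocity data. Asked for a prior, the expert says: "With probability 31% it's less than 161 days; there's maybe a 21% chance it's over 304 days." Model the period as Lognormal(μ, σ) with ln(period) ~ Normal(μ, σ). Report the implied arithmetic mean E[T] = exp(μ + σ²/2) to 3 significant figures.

If T ~ Lognormal(μ,σ) then ln T ~ Normal(μ,σ), so the p-quantile of ln T is μ + z_p·σ.
ln(161) = 5.081 and ln(304) = 5.717; z_{0.31} = -0.4959, z_{0.79} = 0.8064.
σ = (5.717 − 5.081)/(0.8064 − (-0.4959)) = 0.488.
μ = 5.081 − (-0.4959)·0.488 = 5.323.
E[T] = exp(μ + σ²/2) = exp(5.323 + 0.1191) = 231 days.

E[T] ≈ 231 days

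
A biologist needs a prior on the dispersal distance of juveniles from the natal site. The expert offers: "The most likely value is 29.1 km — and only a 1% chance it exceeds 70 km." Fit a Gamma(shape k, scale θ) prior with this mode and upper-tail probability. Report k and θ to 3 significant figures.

k ≈ 7.14, θ ≈ 4.74

Gamma(k,θ) with k>1 has mode (k−1)θ, so θ = 29.1/(k−1).
Need P(X < 70) = 0.99 with θ tied to k this way. Start at k = 2, θ = 29.1: P(X<70) ≈ 0.693.
Too low — raise k to concentrate. Iterating converges to k ≈ 7.14.
Then θ = 29.1/(7.14−1) ≈ 4.74.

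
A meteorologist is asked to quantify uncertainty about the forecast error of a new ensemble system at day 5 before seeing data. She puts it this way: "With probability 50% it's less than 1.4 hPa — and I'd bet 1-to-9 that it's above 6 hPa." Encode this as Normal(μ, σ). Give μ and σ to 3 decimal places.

The p-quantile of Normal(μ,σ) is μ + z_p·σ, with z_{0.5} = 0 and z_{0.9} = 1.282.
Eliminate σ: μ = (z₂·x₁ − z₁·x₂)/(z₂ − z₁) = (1.282·1.4 − (0)·6)/1.282 = 1.400.
Then σ = (x₂ − x₁)/(z₂ − z₁) = (6 − 1.4)/1.282 = 3.589.

μ = 1.400, σ = 3.589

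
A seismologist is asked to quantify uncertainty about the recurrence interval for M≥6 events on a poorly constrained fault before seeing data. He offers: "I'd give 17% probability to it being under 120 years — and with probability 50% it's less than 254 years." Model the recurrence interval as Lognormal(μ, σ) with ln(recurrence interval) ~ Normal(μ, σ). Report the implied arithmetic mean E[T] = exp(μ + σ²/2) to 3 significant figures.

E[T] ≈ 346 years

If T ~ Lognormal(μ,σ) then ln T ~ Normal(μ,σ), so the p-quantile of ln T is μ + z_p·σ.
ln(120) = 4.787 and ln(254) = 5.537; z_{0.17} = -0.9542, z_{0.5} = 0.
σ = (5.537 − 4.787)/(0 − (-0.9542)) = 0.786.
μ = 4.787 − (-0.9542)·0.786 = 5.537.
E[T] = exp(μ + σ²/2) = exp(5.537 + 0.3088) = 346 years.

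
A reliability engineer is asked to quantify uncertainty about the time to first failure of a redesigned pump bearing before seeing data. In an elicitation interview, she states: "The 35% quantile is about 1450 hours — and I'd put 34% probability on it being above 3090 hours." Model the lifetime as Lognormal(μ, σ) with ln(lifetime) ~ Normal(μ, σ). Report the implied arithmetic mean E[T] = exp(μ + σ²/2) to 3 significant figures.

If T ~ Lognormal(μ,σ) then ln T ~ Normal(μ,σ), so the p-quantile of ln T is μ + z_p·σ.
ln(1450) = 7.279 and ln(3090) = 8.036; z_{0.35} = -0.3853, z_{0.66} = 0.4125.
σ = (8.036 − 7.279)/(0.4125 − (-0.3853)) = 0.948.
μ = 7.279 − (-0.3853)·0.948 = 7.645.
E[T] = exp(μ + σ²/2) = exp(7.645 + 0.4497) = 3280 hours.

E[T] ≈ 3280 hours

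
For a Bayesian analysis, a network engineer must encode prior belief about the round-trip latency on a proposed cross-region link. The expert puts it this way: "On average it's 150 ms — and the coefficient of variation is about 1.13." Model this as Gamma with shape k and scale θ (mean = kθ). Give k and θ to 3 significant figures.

k ≈ 0.783, θ ≈ 192

For Gamma(k, scale θ): mean = kθ, variance = kθ², so CV = 1/√k.
CV = 1.13, hence k = 1/CV² = 0.783.
Then θ = mean/k = 150/0.783 = 192.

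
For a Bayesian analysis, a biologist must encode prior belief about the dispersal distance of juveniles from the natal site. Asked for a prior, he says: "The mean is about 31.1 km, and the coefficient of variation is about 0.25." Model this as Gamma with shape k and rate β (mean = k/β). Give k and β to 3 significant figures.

k ≈ 16, β ≈ 0.514

For Gamma(k, rate β): mean = k/β, variance = k/β², so CV = 1/√k.
CV = 0.25, hence k = 1/CV² = 16.
Then β = k/mean = 16/31.1 = 0.514.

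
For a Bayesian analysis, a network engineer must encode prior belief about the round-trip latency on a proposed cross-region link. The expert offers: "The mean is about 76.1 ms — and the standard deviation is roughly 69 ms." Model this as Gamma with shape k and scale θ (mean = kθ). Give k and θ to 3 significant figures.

For Gamma(k, scale θ): mean = kθ, variance = kθ², so CV = 1/√k.
CV = SD/mean = 69/76.1 = 0.9067, hence k = 1/CV² = 1.22.
Then θ = mean/k = 76.1/1.22 = 62.6.

k ≈ 1.22, θ ≈ 62.6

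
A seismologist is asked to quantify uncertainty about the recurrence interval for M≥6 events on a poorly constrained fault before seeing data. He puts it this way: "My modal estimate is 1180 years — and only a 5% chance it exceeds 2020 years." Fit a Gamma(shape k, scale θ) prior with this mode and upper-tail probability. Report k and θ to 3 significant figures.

k ≈ 10.7, θ ≈ 122

Gamma(k,θ) with k>1 has mode (k−1)θ, so θ = 1180/(k−1).
Need P(X < 2020) = 0.95 with θ tied to k this way. Start at k = 2, θ = 1180: P(X<2020) ≈ 0.510.
Too low — raise k to concentrate. Iterating converges to k ≈ 10.7.
Then θ = 1180/(10.7−1) ≈ 122.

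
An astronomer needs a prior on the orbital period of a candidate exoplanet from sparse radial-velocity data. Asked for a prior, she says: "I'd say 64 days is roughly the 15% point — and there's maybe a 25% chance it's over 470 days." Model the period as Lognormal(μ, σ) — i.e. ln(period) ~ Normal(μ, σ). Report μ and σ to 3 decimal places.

μ ≈ 5.367, σ ≈ 1.165

If T ~ Lognormal(μ,σ) then ln T ~ Normal(μ,σ), so the p-quantile of ln T is μ + z_p·σ.
ln(64) = 4.159 and ln(470) = 6.153; z_{0.15} = -1.036, z_{0.75} = 0.6745.
σ = (6.153 − 4.159)/(0.6745 − (-1.036)) = 1.165.
μ = 4.159 − (-1.036)·1.165 = 5.367.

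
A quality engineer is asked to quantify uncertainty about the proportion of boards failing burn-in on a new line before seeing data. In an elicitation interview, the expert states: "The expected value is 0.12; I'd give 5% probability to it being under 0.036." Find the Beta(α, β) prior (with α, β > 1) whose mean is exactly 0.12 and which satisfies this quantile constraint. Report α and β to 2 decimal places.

α ≈ 3.11, β ≈ 22.79

With mean 0.12 fixed, write α = 0.12s, β = 0.88s where s = α+β.
Need P(θ < 0.036) = 0.05 under Beta(0.12s, 0.88s). Normal approximation: (q−m)/√(m(1−m)/s) ≈ z_{0.05} = -1.64, so s ≈ 0.12·0.88·(-1.64)²/(0.036−0.12)² = 40.5.
At s = 40.5: P(θ<0.036) ≈ 0.016. Adjusting to match 0.05 gives s ≈ 25.90.
So α = 0.12·25.90 ≈ 3.11, β = 0.88·25.90 ≈ 22.79.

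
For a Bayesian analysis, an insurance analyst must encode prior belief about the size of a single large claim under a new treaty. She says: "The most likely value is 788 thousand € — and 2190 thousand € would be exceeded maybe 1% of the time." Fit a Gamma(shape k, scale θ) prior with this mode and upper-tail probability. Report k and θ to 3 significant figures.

Gamma(k,θ) with k>1 has mode (k−1)θ, so θ = 788/(k−1).
Need P(X < 2190) = 0.99 with θ tied to k this way. Start at k = 2, θ = 788: P(X<2190) ≈ 0.765.
Too low — raise k to concentrate. Iterating converges to k ≈ 5.39.
Then θ = 788/(5.39−1) ≈ 180.

k ≈ 5.39, θ ≈ 180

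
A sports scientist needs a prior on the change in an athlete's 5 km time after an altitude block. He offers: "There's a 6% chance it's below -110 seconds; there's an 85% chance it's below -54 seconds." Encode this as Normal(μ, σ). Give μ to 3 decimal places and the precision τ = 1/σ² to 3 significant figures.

μ = -76.399, τ = 0.00214

The p-quantile of Normal(μ,σ) is μ + z_p·σ, with z_{0.06} = -1.555 and z_{0.85} = 1.036.
Eliminate σ: μ = (z₂·x₁ − z₁·x₂)/(z₂ − z₁) = (1.036·-110 − (-1.555)·-54)/2.591 = -76.399.
Then σ = (x₂ − x₁)/(z₂ − z₁) = (-54 − -110)/2.591 = 21.612.
Precision τ = 1/σ² = 1/21.61² = 0.00214.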